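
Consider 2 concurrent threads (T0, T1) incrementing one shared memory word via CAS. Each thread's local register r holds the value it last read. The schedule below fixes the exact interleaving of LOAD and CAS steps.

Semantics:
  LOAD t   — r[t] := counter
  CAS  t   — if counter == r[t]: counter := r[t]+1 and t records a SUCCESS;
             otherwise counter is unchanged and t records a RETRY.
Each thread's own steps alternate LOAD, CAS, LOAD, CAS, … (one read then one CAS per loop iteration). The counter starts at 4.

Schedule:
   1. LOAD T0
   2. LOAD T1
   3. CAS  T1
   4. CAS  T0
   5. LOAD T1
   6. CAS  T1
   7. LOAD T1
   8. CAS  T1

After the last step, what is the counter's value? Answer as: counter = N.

counter = 7

   1) LOAD T0:  M=4  r_T0=4
   2) LOAD T1:  M=4  r_T1=4
   3) CAS  T1:  M=5  r_T1=4 ✓
   4) CAS  T0:  M=5  r_T0=4 ✗
   5) LOAD T1:  M=5  r_T1=5
   6) CAS  T1:  M=6  r_T1=5 ✓
   7) LOAD T1:  M=6  r_T1=6
   8) CAS  T1:  M=7  r_T1=6 ✓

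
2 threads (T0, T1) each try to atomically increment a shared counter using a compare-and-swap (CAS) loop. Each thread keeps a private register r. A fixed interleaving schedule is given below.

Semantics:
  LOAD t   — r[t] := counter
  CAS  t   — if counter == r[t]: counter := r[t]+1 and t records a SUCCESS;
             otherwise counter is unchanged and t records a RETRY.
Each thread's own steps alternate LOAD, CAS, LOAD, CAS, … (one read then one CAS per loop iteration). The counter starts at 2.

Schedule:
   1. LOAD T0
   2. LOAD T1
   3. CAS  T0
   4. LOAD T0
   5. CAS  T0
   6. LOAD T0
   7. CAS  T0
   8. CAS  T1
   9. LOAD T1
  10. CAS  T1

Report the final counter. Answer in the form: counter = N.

   1) LOAD T0:  M=2  r_T0=2
   2) LOAD T1:  M=2  r_T1=2
   3) CAS  T0:  M=3  r_T0=2 ✓
   4) LOAD T0:  M=3  r_T0=3
   5) CAS  T0:  M=4  r_T0=3 ✓
   6) LOAD T0:  M=4  r_T0=4
   7) CAS  T0:  M=5  r_T0=4 ✓
   8) CAS  T1:  M=5  r_T1=2 ✗
   9) LOAD T1:  M=5  r_T1=5
  10) CAS  T1:  M=6  r_T1=5 ✓

counter = 6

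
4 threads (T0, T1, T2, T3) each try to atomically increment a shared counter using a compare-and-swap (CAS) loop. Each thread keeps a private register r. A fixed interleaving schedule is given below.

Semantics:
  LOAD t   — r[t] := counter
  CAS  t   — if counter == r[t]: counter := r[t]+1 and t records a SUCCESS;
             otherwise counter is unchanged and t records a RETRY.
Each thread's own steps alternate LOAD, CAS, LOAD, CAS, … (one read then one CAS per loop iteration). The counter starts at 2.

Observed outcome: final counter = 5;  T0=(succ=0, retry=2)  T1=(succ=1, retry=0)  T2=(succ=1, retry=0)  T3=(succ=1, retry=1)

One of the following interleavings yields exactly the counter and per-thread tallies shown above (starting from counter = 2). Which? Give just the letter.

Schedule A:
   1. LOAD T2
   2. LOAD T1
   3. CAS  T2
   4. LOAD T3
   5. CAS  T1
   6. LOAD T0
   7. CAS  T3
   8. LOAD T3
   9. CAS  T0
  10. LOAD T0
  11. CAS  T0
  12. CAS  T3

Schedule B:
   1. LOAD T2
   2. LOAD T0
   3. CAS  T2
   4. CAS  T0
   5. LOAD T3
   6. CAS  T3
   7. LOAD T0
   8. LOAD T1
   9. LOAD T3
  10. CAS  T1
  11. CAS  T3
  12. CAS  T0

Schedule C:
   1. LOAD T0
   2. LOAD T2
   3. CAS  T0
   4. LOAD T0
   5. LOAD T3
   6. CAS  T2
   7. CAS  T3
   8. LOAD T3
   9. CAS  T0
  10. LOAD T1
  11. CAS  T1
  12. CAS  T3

B

Tracing schedule B:
[1] T2.load  rd  (counter 2, T2.r 2)
[2] T0.load  rd  (counter 2, T0.r 2)
[3] T2.cas  hit  (counter 3, T2.r 2)
[4] T0.cas  miss  (counter 3, T0.r 2)
[5] T3.load  rd  (counter 3, T3.r 3)
[6] T3.cas  hit  (counter 4, T3.r 3)
[7] T0.load  rd  (counter 4, T0.r 4)
[8] T1.load  rd  (counter 4, T1.r 4)
[9] T3.load  rd  (counter 4, T3.r 4)
[10] T1.cas  hit  (counter 5, T1.r 4)
[11] T3.cas  miss  (counter 5, T3.r 4)
[12] T0.cas  miss  (counter 5, T0.r 4)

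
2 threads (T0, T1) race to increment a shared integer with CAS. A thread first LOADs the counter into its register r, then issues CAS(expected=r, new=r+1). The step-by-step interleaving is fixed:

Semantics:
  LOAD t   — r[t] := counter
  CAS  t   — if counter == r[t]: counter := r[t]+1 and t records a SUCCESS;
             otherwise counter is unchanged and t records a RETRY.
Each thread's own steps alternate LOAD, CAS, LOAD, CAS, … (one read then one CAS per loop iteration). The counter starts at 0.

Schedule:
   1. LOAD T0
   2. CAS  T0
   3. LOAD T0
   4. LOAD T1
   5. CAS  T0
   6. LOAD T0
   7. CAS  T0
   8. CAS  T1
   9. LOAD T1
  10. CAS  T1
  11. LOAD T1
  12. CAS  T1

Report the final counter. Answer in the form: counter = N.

counter = 5

[1] T0.load  rd  (counter 0, T0.r 0)
[2] T0.cas  hit  (counter 1, T0.r 0)
[3] T0.load  rd  (counter 1, T0.r 1)
[4] T1.load  rd  (counter 1, T1.r 1)
[5] T0.cas  hit  (counter 2, T0.r 1)
[6] T0.load  rd  (counter 2, T0.r 2)
[7] T0.cas  hit  (counter 3, T0.r 2)
[8] T1.cas  miss  (counter 3, T1.r 1)
[9] T1.load  rd  (counter 3, T1.r 3)
[10] T1.cas  hit  (counter 4, T1.r 3)
[11] T1.load  rd  (counter 4, T1.r 4)
[12] T1.cas  hit  (counter 5, T1.r 4)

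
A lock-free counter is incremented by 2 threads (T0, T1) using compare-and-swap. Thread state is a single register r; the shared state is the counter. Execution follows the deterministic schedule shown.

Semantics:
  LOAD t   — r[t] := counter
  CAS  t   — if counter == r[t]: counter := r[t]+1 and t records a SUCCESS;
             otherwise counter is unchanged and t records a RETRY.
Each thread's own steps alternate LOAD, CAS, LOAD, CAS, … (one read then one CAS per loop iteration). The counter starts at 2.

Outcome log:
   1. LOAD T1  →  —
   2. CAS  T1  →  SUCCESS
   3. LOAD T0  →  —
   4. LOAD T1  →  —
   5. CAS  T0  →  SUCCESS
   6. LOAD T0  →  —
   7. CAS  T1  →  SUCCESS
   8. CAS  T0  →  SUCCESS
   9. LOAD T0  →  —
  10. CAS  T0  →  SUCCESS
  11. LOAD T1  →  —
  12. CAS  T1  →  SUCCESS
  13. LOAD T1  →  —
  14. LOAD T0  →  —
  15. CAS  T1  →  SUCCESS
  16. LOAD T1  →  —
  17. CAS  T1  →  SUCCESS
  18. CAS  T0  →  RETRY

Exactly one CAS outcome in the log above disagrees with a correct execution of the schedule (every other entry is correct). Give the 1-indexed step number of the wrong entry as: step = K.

step = 7

Reference trace:
   1) LOAD T1:  M=2  r_T1=2
   2) CAS  T1:  M=3  r_T1=2 ✓
   3) LOAD T0:  M=3  r_T0=3
   4) LOAD T1:  M=3  r_T1=3
   5) CAS  T0:  M=4  r_T0=3 ✓
   6) LOAD T0:  M=4  r_T0=4
   7) CAS  T1:  M=4  r_T1=3 ✗
   8) CAS  T0:  M=5  r_T0=4 ✓
   9) LOAD T0:  M=5  r_T0=5
  10) CAS  T0:  M=6  r_T0=5 ✓
  11) LOAD T1:  M=6  r_T1=6
  12) CAS  T1:  M=7  r_T1=6 ✓
  13) LOAD T1:  M=7  r_T1=7
  14) LOAD T0:  M=7  r_T0=7
  15) CAS  T1:  M=8  r_T1=7 ✓
  16) LOAD T1:  M=8  r_T1=8
  17) CAS  T1:  M=9  r_T1=8 ✓
  18) CAS  T0:  M=9  r_T0=7 ✗
Flip is step 7.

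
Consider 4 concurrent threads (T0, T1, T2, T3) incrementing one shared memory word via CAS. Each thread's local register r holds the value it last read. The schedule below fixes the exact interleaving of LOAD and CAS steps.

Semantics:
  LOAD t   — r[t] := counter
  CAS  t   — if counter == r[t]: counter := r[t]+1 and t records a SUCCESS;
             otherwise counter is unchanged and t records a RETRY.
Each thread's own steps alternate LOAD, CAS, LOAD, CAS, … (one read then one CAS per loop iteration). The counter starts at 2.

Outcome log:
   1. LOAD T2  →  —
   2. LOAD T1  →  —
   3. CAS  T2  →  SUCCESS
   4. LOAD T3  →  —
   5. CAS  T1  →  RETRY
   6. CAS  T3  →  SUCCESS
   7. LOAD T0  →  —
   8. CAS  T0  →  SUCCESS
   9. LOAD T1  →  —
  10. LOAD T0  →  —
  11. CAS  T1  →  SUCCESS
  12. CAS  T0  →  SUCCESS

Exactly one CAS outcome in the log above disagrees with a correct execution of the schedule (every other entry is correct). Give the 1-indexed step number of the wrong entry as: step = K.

Re-executing:
[1] T2.load  rd  (counter 2, T2.r 2)
[2] T1.load  rd  (counter 2, T1.r 2)
[3] T2.cas  hit  (counter 3, T2.r 2)
[4] T3.load  rd  (counter 3, T3.r 3)
[5] T1.cas  miss  (counter 3, T1.r 2)
[6] T3.cas  hit  (counter 4, T3.r 3)
[7] T0.load  rd  (counter 4, T0.r 4)
[8] T0.cas  hit  (counter 5, T0.r 4)
[9] T1.load  rd  (counter 5, T1.r 5)
[10] T0.load  rd  (counter 5, T0.r 5)
[11] T1.cas  hit  (counter 6, T1.r 5)
[12] T0.cas  miss  (counter 6, T0.r 5)
Mismatch at 12.

step = 12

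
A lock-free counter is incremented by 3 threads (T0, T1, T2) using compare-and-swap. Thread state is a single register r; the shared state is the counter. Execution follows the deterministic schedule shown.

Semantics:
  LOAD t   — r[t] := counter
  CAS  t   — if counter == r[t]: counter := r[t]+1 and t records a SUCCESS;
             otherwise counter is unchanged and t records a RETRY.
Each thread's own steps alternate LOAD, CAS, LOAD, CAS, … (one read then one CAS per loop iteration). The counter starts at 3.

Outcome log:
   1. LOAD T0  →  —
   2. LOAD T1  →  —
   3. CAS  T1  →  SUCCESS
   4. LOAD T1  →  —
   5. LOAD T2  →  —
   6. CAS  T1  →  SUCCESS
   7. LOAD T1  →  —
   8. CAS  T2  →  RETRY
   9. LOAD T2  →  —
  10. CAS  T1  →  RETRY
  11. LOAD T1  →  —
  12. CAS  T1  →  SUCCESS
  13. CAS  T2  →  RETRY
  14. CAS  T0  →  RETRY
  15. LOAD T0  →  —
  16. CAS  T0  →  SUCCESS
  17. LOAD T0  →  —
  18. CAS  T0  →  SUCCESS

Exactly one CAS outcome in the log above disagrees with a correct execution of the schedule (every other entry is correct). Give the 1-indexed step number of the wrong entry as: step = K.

Re-executing:
1. LOAD T0 → mem=3 r[T0]=3 [LOAD]
2. LOAD T1 → mem=3 r[T1]=3 [LOAD]
3. CAS T1 → mem=4 r[T1]=3 [OK]
4. LOAD T1 → mem=4 r[T1]=4 [LOAD]
5. LOAD T2 → mem=4 r[T2]=4 [LOAD]
6. CAS T1 → mem=5 r[T1]=4 [OK]
7. LOAD T1 → mem=5 r[T1]=5 [LOAD]
8. CAS T2 → mem=5 r[T2]=4 [RETRY]
9. LOAD T2 → mem=5 r[T2]=5 [LOAD]
10. CAS T1 → mem=6 r[T1]=5 [OK]
11. LOAD T1 → mem=6 r[T1]=6 [LOAD]
12. CAS T1 → mem=7 r[T1]=6 [OK]
13. CAS T2 → mem=7 r[T2]=5 [RETRY]
14. CAS T0 → mem=7 r[T0]=3 [RETRY]
15. LOAD T0 → mem=7 r[T0]=7 [LOAD]
16. CAS T0 → mem=8 r[T0]=7 [OK]
17. LOAD T0 → mem=8 r[T0]=8 [LOAD]
18. CAS T0 → mem=9 r[T0]=8 [OK]
Flip is step 10.

step = 10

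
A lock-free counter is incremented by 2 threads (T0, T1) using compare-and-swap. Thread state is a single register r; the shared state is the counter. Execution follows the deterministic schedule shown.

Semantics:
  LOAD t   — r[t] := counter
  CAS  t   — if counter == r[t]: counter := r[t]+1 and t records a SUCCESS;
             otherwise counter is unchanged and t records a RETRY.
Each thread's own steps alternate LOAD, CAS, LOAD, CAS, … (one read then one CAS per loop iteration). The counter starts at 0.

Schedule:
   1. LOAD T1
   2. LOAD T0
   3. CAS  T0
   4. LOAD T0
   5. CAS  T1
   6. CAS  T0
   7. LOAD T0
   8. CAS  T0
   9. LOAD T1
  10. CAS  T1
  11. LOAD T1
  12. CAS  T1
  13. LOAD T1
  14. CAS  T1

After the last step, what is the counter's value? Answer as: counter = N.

[1] T1.load  rd  (counter 0, T1.r 0)
[2] T0.load  rd  (counter 0, T0.r 0)
[3] T0.cas  hit  (counter 1, T0.r 0)
[4] T0.load  rd  (counter 1, T0.r 1)
[5] T1.cas  miss  (counter 1, T1.r 0)
[6] T0.cas  hit  (counter 2, T0.r 1)
[7] T0.load  rd  (counter 2, T0.r 2)
[8] T0.cas  hit  (counter 3, T0.r 2)
[9] T1.load  rd  (counter 3, T1.r 3)
[10] T1.cas  hit  (counter 4, T1.r 3)
[11] T1.load  rd  (counter 4, T1.r 4)
[12] T1.cas  hit  (counter 5, T1.r 4)
[13] T1.load  rd  (counter 5, T1.r 5)
[14] T1.cas  hit  (counter 6, T1.r 5)

counter = 6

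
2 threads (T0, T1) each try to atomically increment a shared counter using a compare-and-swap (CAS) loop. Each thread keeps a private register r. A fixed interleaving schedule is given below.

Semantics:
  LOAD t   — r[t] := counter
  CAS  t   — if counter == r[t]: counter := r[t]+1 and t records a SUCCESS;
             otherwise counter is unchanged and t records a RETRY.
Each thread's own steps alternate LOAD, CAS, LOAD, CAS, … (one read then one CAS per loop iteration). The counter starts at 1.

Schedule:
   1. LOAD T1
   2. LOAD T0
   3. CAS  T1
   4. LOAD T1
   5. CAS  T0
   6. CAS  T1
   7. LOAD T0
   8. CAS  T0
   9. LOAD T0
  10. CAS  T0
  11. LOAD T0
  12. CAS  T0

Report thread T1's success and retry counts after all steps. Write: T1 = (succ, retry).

T1 = (2, 0)

   1) LOAD T1:  M=1  r_T1=1
   2) LOAD T0:  M=1  r_T0=1
   3) CAS  T1:  M=2  r_T1=1 ✓
   4) LOAD T1:  M=2  r_T1=2
   5) CAS  T0:  M=2  r_T0=1 ✗
   6) CAS  T1:  M=3  r_T1=2 ✓
   7) LOAD T0:  M=3  r_T0=3
   8) CAS  T0:  M=4  r_T0=3 ✓
   9) LOAD T0:  M=4  r_T0=4
  10) CAS  T0:  M=5  r_T0=4 ✓
  11) LOAD T0:  M=5  r_T0=5
  12) CAS  T0:  M=6  r_T0=5 ✓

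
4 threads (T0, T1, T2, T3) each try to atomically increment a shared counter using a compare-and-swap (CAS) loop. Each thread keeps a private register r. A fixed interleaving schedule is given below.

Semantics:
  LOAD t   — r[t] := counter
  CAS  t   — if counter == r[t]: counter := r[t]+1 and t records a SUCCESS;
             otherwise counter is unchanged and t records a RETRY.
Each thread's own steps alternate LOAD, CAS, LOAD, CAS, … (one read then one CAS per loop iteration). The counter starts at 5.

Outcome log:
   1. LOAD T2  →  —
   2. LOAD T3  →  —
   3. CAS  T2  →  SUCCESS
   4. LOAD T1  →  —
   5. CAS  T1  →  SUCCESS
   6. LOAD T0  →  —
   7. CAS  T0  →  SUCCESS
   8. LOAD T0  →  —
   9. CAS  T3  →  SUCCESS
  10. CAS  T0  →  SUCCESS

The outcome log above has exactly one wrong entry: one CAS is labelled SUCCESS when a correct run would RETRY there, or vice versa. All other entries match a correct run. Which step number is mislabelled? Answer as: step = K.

Re-executing:
1. LOAD T2 → mem=5 r[T2]=5 [LOAD]
2. LOAD T3 → mem=5 r[T3]=5 [LOAD]
3. CAS T2 → mem=6 r[T2]=5 [OK]
4. LOAD T1 → mem=6 r[T1]=6 [LOAD]
5. CAS T1 → mem=7 r[T1]=6 [OK]
6. LOAD T0 → mem=7 r[T0]=7 [LOAD]
7. CAS T0 → mem=8 r[T0]=7 [OK]
8. LOAD T0 → mem=8 r[T0]=8 [LOAD]
9. CAS T3 → mem=8 r[T3]=5 [RETRY]
10. CAS T0 → mem=9 r[T0]=8 [OK]
Mismatch at 9.

step = 9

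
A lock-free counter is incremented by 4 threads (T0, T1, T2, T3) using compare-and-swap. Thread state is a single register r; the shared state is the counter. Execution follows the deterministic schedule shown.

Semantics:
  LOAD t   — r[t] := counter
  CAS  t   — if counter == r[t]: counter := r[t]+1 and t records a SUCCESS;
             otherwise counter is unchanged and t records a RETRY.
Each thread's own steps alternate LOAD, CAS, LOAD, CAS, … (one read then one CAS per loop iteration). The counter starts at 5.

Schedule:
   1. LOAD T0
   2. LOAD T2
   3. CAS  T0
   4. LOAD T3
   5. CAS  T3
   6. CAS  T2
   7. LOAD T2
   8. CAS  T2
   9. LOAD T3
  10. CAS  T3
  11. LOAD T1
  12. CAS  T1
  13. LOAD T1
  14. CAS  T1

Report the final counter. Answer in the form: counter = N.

   1) LOAD T0:  M=5  r_T0=5
   2) LOAD T2:  M=5  r_T2=5
   3) CAS  T0:  M=6  r_T0=5 ✓
   4) LOAD T3:  M=6  r_T3=6
   5) CAS  T3:  M=7  r_T3=6 ✓
   6) CAS  T2:  M=7  r_T2=5 ✗
   7) LOAD T2:  M=7  r_T2=7
   8) CAS  T2:  M=8  r_T2=7 ✓
   9) LOAD T3:  M=8  r_T3=8
  10) CAS  T3:  M=9  r_T3=8 ✓
  11) LOAD T1:  M=9  r_T1=9
  12) CAS  T1:  M=10  r_T1=9 ✓
  13) LOAD T1:  M=10  r_T1=10
  14) CAS  T1:  M=11  r_T1=10 ✓

counter = 11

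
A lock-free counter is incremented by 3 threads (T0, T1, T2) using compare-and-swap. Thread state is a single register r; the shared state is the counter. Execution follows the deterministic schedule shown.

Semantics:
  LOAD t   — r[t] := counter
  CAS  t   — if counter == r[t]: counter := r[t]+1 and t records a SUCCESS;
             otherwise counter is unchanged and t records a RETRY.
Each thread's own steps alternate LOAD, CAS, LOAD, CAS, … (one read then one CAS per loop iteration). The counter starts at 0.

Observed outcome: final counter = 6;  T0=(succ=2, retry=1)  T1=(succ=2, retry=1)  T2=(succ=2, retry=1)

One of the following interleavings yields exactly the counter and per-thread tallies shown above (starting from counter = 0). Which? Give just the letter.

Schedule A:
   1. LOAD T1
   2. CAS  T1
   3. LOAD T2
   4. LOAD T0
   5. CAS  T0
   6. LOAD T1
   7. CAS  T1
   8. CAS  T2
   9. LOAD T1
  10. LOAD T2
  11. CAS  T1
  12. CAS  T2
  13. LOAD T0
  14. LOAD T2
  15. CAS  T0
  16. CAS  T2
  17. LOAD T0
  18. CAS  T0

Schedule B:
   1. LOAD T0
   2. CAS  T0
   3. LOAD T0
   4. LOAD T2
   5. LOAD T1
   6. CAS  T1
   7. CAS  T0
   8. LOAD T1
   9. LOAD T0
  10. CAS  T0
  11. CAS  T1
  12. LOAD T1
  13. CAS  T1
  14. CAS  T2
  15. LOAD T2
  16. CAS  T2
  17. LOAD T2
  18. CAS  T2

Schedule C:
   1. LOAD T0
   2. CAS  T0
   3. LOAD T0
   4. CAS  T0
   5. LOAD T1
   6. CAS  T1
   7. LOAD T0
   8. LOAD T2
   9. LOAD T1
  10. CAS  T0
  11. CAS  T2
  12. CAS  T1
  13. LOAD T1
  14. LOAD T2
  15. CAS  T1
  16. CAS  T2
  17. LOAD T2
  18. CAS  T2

B

Tracing schedule B:
T0 LOAD — after: cnt=0, r=0 — load
T0 CAS — after: cnt=1, r=0 — ok
T0 LOAD — after: cnt=1, r=1 — load
T2 LOAD — after: cnt=1, r=1 — load
T1 LOAD — after: cnt=1, r=1 — load
T1 CAS — after: cnt=2, r=1 — ok
T0 CAS — after: cnt=2, r=1 — retry
T1 LOAD — after: cnt=2, r=2 — load
T0 LOAD — after: cnt=2, r=2 — load
T0 CAS — after: cnt=3, r=2 — ok
T1 CAS — after: cnt=3, r=2 — retry
T1 LOAD — after: cnt=3, r=3 — load
T1 CAS — after: cnt=4, r=3 — ok
T2 CAS — after: cnt=4, r=1 — retry
T2 LOAD — after: cnt=4, r=4 — load
T2 CAS — after: cnt=5, r=4 — ok
T2 LOAD — after: cnt=5, r=5 — load
T2 CAS — after: cnt=6, r=5 — ok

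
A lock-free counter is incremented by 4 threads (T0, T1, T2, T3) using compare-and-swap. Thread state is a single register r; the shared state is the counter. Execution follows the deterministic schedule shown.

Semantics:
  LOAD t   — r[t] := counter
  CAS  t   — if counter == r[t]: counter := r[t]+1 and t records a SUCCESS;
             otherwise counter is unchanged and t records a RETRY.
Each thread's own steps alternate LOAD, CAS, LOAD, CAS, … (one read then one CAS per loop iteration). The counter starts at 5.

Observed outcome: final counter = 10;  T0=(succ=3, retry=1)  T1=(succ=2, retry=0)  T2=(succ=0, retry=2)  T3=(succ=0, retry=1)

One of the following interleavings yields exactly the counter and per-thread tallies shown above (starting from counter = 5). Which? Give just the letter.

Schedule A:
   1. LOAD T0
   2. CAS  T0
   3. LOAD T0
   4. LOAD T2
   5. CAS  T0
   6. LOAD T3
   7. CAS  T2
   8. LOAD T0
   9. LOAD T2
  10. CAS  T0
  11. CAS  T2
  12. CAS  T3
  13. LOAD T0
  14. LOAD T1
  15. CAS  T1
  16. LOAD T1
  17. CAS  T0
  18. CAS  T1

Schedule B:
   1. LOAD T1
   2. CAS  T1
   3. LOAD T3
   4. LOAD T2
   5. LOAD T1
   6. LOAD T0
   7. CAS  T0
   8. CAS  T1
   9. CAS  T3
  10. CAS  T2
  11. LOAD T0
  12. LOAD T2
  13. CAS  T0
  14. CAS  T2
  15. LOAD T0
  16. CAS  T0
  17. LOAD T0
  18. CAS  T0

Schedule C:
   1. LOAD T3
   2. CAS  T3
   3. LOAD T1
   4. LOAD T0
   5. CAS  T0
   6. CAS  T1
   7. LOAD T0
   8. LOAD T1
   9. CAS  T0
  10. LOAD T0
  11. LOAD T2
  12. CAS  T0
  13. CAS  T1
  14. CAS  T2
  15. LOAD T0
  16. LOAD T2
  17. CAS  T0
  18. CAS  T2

A

Run A:
[1] T0.load  rd  (counter 5, T0.r 5)
[2] T0.cas  hit  (counter 6, T0.r 5)
[3] T0.load  rd  (counter 6, T0.r 6)
[4] T2.load  rd  (counter 6, T2.r 6)
[5] T0.cas  hit  (counter 7, T0.r 6)
[6] T3.load  rd  (counter 7, T3.r 7)
[7] T2.cas  miss  (counter 7, T2.r 6)
[8] T0.load  rd  (counter 7, T0.r 7)
[9] T2.load  rd  (counter 7, T2.r 7)
[10] T0.cas  hit  (counter 8, T0.r 7)
[11] T2.cas  miss  (counter 8, T2.r 7)
[12] T3.cas  miss  (counter 8, T3.r 7)
[13] T0.load  rd  (counter 8, T0.r 8)
[14] T1.load  rd  (counter 8, T1.r 8)
[15] T1.cas  hit  (counter 9, T1.r 8)
[16] T1.load  rd  (counter 9, T1.r 9)
[17] T0.cas  miss  (counter 9, T0.r 8)
[18] T1.cas  hit  (counter 10, T1.r 9)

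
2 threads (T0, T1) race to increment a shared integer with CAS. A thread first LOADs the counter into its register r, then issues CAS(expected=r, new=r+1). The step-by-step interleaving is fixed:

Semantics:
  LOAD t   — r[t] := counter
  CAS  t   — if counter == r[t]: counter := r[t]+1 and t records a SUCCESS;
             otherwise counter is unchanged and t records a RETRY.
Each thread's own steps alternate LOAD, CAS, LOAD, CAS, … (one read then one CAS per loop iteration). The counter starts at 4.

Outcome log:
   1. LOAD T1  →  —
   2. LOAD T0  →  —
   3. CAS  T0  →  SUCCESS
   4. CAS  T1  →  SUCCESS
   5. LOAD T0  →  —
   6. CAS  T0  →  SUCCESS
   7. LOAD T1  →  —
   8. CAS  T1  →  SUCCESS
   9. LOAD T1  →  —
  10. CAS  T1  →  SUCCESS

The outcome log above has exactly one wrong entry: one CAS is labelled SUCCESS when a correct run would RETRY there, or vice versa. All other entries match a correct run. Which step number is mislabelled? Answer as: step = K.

step = 4

Correct run:
[1] T1.load  rd  (counter 4, T1.r 4)
[2] T0.load  rd  (counter 4, T0.r 4)
[3] T0.cas  hit  (counter 5, T0.r 4)
[4] T1.cas  miss  (counter 5, T1.r 4)
[5] T0.load  rd  (counter 5, T0.r 5)
[6] T0.cas  hit  (counter 6, T0.r 5)
[7] T1.load  rd  (counter 6, T1.r 6)
[8] T1.cas  hit  (counter 7, T1.r 6)
[9] T1.load  rd  (counter 7, T1.r 7)
[10] T1.cas  hit  (counter 8, T1.r 7)
Flip is step 4.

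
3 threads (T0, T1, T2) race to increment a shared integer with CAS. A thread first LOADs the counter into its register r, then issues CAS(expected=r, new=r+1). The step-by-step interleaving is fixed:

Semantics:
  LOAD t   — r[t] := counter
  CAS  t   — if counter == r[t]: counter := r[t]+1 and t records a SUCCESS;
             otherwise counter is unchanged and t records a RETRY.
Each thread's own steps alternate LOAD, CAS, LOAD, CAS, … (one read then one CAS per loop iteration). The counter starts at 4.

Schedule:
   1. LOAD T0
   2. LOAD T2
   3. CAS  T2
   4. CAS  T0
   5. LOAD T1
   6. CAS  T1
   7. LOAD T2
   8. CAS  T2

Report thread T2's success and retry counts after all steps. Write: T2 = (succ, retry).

1. LOAD T0 → mem=4 r[T0]=4 [LOAD]
2. LOAD T2 → mem=4 r[T2]=4 [LOAD]
3. CAS T2 → mem=5 r[T2]=4 [OK]
4. CAS T0 → mem=5 r[T0]=4 [RETRY]
5. LOAD T1 → mem=5 r[T1]=5 [LOAD]
6. CAS T1 → mem=6 r[T1]=5 [OK]
7. LOAD T2 → mem=6 r[T2]=6 [LOAD]
8. CAS T2 → mem=7 r[T2]=6 [OK]

T2 = (2, 0)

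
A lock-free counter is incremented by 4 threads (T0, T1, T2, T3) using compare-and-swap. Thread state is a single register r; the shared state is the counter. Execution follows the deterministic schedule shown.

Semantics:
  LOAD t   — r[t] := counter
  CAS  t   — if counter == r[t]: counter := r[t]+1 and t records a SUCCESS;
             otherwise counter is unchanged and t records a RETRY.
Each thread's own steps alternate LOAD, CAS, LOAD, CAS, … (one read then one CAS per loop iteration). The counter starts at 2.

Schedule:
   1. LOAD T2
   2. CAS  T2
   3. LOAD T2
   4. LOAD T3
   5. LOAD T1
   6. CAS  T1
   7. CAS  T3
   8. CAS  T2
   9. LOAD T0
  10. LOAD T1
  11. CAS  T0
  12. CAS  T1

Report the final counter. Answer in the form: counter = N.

counter = 5

T2 LOAD — after: cnt=2, r=2 — load
T2 CAS — after: cnt=3, r=2 — ok
T2 LOAD — after: cnt=3, r=3 — load
T3 LOAD — after: cnt=3, r=3 — load
T1 LOAD — after: cnt=3, r=3 — load
T1 CAS — after: cnt=4, r=3 — ok
T3 CAS — after: cnt=4, r=3 — retry
T2 CAS — after: cnt=4, r=3 — retry
T0 LOAD — after: cnt=4, r=4 — load
T1 LOAD — after: cnt=4, r=4 — load
T0 CAS — after: cnt=5, r=4 — ok
T1 CAS — after: cnt=5, r=4 — retry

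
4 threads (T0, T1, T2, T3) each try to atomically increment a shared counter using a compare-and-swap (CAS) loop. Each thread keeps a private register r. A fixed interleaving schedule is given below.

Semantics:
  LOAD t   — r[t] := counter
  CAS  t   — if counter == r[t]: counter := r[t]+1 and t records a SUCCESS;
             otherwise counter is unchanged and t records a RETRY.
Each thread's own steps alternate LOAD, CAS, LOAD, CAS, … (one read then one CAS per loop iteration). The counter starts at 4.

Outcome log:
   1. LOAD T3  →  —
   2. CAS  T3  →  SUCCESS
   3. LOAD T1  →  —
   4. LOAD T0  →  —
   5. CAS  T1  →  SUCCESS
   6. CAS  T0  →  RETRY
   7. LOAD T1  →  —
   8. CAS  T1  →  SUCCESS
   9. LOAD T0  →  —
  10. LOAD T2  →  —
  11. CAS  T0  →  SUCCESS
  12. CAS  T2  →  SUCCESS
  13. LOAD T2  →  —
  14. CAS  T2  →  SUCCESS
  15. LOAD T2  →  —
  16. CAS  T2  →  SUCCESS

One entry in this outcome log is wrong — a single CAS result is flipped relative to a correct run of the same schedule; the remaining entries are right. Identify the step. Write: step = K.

step = 12

Reference trace:
#1 T3 reads 4
#2 T3 CAS(4→5) writes; counter now 5
#3 T1 reads 5
#4 T0 reads 5
#5 T1 CAS(5→6) writes; counter now 6
#6 T0 CAS(5→6) fails; counter now 6
#7 T1 reads 6
#8 T1 CAS(6→7) writes; counter now 7
#9 T0 reads 7
#10 T2 reads 7
#11 T0 CAS(7→8) writes; counter now 8
#12 T2 CAS(7→8) fails; counter now 8
#13 T2 reads 8
#14 T2 CAS(8→9) writes; counter now 9
#15 T2 reads 9
#16 T2 CAS(9→10) writes; counter now 10
Flip is step 12.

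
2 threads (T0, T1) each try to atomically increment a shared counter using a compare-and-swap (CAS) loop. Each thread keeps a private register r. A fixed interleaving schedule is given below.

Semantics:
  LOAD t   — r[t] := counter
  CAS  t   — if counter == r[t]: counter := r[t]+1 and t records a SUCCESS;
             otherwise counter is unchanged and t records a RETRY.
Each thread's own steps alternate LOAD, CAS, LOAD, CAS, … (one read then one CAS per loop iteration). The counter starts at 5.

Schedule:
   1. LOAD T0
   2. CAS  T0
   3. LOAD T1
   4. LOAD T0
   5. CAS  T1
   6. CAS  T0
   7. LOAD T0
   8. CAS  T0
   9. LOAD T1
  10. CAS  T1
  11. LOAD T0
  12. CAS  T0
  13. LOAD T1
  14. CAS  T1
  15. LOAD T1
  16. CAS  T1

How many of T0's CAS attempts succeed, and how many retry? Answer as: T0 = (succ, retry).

T0 = (3, 1)

   1) LOAD T0:  M=5  r_T0=5
   2) CAS  T0:  M=6  r_T0=5 ✓
   3) LOAD T1:  M=6  r_T1=6
   4) LOAD T0:  M=6  r_T0=6
   5) CAS  T1:  M=7  r_T1=6 ✓
   6) CAS  T0:  M=7  r_T0=6 ✗
   7) LOAD T0:  M=7  r_T0=7
   8) CAS  T0:  M=8  r_T0=7 ✓
   9) LOAD T1:  M=8  r_T1=8
  10) CAS  T1:  M=9  r_T1=8 ✓
  11) LOAD T0:  M=9  r_T0=9
  12) CAS  T0:  M=10  r_T0=9 ✓
  13) LOAD T1:  M=10  r_T1=10
  14) CAS  T1:  M=11  r_T1=10 ✓
  15) LOAD T1:  M=11  r_T1=11
  16) CAS  T1:  M=12  r_T1=11 ✓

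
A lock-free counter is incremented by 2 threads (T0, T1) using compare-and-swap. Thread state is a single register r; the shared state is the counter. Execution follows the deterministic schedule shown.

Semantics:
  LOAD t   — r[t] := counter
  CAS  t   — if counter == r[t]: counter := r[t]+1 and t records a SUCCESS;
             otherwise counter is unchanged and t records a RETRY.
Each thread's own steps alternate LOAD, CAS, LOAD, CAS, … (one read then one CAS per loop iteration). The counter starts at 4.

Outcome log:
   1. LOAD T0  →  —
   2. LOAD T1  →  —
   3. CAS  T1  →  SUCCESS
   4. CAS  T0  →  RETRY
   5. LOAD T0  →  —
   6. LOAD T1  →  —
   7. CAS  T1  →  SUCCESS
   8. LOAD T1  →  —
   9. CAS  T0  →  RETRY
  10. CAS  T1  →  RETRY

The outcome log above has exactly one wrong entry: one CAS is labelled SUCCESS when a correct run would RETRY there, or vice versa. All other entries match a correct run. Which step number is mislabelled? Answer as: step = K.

step = 10

Correct run:
#1 T0 reads 4
#2 T1 reads 4
#3 T1 CAS(4→5) writes; counter now 5
#4 T0 CAS(4→5) fails; counter now 5
#5 T0 reads 5
#6 T1 reads 5
#7 T1 CAS(5→6) writes; counter now 6
#8 T1 reads 6
#9 T0 CAS(5→6) fails; counter now 6
#10 T1 CAS(6→7) writes; counter now 7
Log disagrees first at step 10.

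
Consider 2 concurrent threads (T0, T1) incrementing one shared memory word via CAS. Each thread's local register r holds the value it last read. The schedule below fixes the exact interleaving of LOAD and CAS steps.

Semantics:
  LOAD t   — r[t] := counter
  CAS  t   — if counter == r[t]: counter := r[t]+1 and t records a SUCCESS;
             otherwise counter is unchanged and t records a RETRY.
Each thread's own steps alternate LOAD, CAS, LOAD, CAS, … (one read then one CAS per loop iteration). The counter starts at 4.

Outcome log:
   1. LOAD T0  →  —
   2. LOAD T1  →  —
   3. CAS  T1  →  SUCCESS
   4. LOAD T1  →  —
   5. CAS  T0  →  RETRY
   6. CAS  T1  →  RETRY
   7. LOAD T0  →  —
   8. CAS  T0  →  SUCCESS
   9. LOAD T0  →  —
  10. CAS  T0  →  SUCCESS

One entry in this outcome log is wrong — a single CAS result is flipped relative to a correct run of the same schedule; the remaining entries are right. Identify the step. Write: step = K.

Correct run:
T0 LOAD — after: cnt=4, r=4 — load
T1 LOAD — after: cnt=4, r=4 — load
T1 CAS — after: cnt=5, r=4 — ok
T1 LOAD — after: cnt=5, r=5 — load
T0 CAS — after: cnt=5, r=4 — retry
T1 CAS — after: cnt=6, r=5 — ok
T0 LOAD — after: cnt=6, r=6 — load
T0 CAS — after: cnt=7, r=6 — ok
T0 LOAD — after: cnt=7, r=7 — load
T0 CAS — after: cnt=8, r=7 — ok
Mismatch at 6.

step = 6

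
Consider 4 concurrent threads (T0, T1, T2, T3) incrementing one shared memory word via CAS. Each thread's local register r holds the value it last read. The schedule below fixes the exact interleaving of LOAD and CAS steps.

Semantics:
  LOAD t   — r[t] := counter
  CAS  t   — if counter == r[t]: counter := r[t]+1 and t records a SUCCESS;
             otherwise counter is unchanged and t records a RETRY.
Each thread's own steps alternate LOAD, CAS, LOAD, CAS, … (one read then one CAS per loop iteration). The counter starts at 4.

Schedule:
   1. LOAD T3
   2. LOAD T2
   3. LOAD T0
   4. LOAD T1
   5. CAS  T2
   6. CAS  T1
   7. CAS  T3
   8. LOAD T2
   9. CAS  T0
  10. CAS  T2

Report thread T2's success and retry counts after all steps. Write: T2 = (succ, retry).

T2 = (2, 0)

   1) LOAD T3:  M=4  r_T3=4
   2) LOAD T2:  M=4  r_T2=4
   3) LOAD T0:  M=4  r_T0=4
   4) LOAD T1:  M=4  r_T1=4
   5) CAS  T2:  M=5  r_T2=4 ✓
   6) CAS  T1:  M=5  r_T1=4 ✗
   7) CAS  T3:  M=5  r_T3=4 ✗
   8) LOAD T2:  M=5  r_T2=5
   9) CAS  T0:  M=5  r_T0=4 ✗
  10) CAS  T2:  M=6  r_T2=5 ✓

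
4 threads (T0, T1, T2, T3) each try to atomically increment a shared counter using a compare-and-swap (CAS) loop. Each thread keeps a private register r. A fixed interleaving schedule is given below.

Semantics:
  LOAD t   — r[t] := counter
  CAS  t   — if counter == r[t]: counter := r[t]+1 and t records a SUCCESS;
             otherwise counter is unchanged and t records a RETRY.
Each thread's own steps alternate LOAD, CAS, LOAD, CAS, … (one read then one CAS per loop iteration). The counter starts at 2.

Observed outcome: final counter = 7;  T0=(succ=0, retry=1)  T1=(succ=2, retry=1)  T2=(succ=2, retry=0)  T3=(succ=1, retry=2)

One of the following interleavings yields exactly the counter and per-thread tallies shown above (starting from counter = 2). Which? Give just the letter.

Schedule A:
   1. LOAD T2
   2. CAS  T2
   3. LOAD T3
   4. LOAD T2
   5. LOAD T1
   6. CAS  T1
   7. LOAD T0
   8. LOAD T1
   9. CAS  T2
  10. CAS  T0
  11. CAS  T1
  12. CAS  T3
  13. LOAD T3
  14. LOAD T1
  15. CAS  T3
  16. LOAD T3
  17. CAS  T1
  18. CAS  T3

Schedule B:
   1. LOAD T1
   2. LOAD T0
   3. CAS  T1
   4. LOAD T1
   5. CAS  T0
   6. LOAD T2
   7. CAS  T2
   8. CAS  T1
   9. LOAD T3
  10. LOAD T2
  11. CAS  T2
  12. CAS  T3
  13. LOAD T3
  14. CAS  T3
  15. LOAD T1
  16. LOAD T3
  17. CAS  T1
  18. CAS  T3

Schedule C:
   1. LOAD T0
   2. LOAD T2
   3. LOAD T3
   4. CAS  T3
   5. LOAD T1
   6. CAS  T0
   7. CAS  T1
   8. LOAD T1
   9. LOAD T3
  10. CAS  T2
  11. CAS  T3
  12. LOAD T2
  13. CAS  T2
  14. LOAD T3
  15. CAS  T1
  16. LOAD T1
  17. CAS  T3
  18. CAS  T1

Simulating candidate B:
step 1: T1 LOAD ⇒ load; ctr=2 reg=2
step 2: T0 LOAD ⇒ load; ctr=2 reg=2
step 3: T1 CAS ⇒ ok; ctr=3 reg=2
step 4: T1 LOAD ⇒ load; ctr=3 reg=3
step 5: T0 CAS ⇒ retry; ctr=3 reg=2
step 6: T2 LOAD ⇒ load; ctr=3 reg=3
step 7: T2 CAS ⇒ ok; ctr=4 reg=3
step 8: T1 CAS ⇒ retry; ctr=4 reg=3
step 9: T3 LOAD ⇒ load; ctr=4 reg=4
step 10: T2 LOAD ⇒ load; ctr=4 reg=4
step 11: T2 CAS ⇒ ok; ctr=5 reg=4
step 12: T3 CAS ⇒ retry; ctr=5 reg=4
step 13: T3 LOAD ⇒ load; ctr=5 reg=5
step 14: T3 CAS ⇒ ok; ctr=6 reg=5
step 15: T1 LOAD ⇒ load; ctr=6 reg=6
step 16: T3 LOAD ⇒ load; ctr=6 reg=6
step 17: T1 CAS ⇒ ok; ctr=7 reg=6
step 18: T3 CAS ⇒ retry; ctr=7 reg=6

B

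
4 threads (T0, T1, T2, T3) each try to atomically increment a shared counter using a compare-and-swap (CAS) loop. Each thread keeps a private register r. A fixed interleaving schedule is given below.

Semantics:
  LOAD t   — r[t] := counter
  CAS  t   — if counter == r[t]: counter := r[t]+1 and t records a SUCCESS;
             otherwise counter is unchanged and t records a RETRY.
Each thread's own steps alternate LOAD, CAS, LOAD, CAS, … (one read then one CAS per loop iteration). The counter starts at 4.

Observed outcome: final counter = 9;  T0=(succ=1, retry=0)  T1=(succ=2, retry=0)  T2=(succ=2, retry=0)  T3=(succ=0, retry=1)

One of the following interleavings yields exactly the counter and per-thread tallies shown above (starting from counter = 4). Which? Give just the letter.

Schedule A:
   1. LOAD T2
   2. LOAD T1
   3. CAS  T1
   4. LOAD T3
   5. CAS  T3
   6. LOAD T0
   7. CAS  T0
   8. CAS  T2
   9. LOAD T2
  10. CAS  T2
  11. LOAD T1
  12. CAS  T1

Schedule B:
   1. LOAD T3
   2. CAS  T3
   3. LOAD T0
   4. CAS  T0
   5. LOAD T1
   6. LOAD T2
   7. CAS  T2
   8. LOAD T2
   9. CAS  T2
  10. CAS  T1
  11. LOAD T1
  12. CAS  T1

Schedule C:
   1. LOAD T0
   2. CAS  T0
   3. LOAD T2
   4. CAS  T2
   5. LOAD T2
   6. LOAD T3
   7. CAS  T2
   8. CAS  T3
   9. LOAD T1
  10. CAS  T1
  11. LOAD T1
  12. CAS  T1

C

Run C:
step 1: T0 LOAD ⇒ load; ctr=4 reg=4
step 2: T0 CAS ⇒ ok; ctr=5 reg=4
step 3: T2 LOAD ⇒ load; ctr=5 reg=5
step 4: T2 CAS ⇒ ok; ctr=6 reg=5
step 5: T2 LOAD ⇒ load; ctr=6 reg=6
step 6: T3 LOAD ⇒ load; ctr=6 reg=6
step 7: T2 CAS ⇒ ok; ctr=7 reg=6
step 8: T3 CAS ⇒ retry; ctr=7 reg=6
step 9: T1 LOAD ⇒ load; ctr=7 reg=7
step 10: T1 CAS ⇒ ok; ctr=8 reg=7
step 11: T1 LOAD ⇒ load; ctr=8 reg=8
step 12: T1 CAS ⇒ ok; ctr=9 reg=8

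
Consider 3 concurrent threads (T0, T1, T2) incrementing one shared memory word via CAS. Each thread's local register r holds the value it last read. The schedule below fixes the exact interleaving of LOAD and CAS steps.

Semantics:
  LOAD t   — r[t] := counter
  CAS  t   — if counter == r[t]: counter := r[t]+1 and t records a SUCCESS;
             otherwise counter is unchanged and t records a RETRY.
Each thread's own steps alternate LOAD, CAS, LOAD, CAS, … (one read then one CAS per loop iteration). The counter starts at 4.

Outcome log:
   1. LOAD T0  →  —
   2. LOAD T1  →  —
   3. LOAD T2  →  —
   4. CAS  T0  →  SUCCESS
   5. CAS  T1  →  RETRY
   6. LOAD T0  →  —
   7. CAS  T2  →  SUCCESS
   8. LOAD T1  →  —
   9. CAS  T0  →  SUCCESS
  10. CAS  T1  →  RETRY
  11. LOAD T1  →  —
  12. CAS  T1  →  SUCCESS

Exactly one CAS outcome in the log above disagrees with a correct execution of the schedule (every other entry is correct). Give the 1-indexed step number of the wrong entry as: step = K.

step = 7

Re-executing:
#1 T0 reads 4
#2 T1 reads 4
#3 T2 reads 4
#4 T0 CAS(4→5) writes; counter now 5
#5 T1 CAS(4→5) fails; counter now 5
#6 T0 reads 5
#7 T2 CAS(4→5) fails; counter now 5
#8 T1 reads 5
#9 T0 CAS(5→6) writes; counter now 6
#10 T1 CAS(5→6) fails; counter now 6
#11 T1 reads 6
#12 T1 CAS(6→7) writes; counter now 7
Log disagrees first at step 7.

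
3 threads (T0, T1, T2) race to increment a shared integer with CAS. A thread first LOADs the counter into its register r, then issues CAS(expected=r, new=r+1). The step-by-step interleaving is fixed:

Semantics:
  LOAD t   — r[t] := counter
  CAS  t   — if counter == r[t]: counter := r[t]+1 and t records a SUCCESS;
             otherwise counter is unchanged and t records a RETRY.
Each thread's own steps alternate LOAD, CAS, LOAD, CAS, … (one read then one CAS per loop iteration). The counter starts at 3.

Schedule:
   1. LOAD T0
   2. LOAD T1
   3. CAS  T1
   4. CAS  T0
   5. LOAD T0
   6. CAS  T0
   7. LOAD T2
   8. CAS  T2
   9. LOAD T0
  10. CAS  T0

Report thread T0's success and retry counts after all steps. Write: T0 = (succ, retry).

T0 LOAD — after: cnt=3, r=3 — load
T1 LOAD — after: cnt=3, r=3 — load
T1 CAS — after: cnt=4, r=3 — ok
T0 CAS — after: cnt=4, r=3 — retry
T0 LOAD — after: cnt=4, r=4 — load
T0 CAS — after: cnt=5, r=4 — ok
T2 LOAD — after: cnt=5, r=5 — load
T2 CAS — after: cnt=6, r=5 — ok
T0 LOAD — after: cnt=6, r=6 — load
T0 CAS — after: cnt=7, r=6 — ok

T0 = (2, 1)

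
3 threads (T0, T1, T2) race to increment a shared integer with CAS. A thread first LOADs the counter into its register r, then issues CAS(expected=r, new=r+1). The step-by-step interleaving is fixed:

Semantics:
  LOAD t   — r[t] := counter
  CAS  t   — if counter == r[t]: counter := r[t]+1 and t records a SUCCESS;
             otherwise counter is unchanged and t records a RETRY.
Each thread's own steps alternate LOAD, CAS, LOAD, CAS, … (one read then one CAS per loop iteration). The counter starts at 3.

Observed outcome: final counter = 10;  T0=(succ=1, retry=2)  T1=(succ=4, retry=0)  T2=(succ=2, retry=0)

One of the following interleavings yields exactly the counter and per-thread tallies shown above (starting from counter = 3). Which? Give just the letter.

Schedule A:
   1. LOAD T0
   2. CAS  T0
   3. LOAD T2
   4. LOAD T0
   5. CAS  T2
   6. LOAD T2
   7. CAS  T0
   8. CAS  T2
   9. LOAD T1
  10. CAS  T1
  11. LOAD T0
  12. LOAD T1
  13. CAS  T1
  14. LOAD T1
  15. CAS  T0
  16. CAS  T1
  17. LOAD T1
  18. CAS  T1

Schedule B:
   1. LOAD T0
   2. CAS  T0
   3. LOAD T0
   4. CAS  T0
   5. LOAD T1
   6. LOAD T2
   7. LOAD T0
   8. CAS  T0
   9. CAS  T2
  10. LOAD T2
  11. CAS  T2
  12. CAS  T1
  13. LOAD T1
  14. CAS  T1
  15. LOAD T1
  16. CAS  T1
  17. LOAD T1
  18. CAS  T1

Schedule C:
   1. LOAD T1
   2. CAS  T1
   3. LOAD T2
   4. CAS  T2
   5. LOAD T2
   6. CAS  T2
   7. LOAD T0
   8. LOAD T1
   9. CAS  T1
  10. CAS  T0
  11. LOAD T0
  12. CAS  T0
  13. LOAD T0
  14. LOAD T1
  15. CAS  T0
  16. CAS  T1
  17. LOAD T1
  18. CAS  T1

A

Simulating candidate A:
   1) LOAD T0:  M=3  r_T0=3
   2) CAS  T0:  M=4  r_T0=3 ✓
   3) LOAD T2:  M=4  r_T2=4
   4) LOAD T0:  M=4  r_T0=4
   5) CAS  T2:  M=5  r_T2=4 ✓
   6) LOAD T2:  M=5  r_T2=5
   7) CAS  T0:  M=5  r_T0=4 ✗
   8) CAS  T2:  M=6  r_T2=5 ✓
   9) LOAD T1:  M=6  r_T1=6
  10) CAS  T1:  M=7  r_T1=6 ✓
  11) LOAD T0:  M=7  r_T0=7
  12) LOAD T1:  M=7  r_T1=7
  13) CAS  T1:  M=8  r_T1=7 ✓
  14) LOAD T1:  M=8  r_T1=8
  15) CAS  T0:  M=8  r_T0=7 ✗
  16) CAS  T1:  M=9  r_T1=8 ✓
  17) LOAD T1:  M=9  r_T1=9
  18) CAS  T1:  M=10  r_T1=9 ✓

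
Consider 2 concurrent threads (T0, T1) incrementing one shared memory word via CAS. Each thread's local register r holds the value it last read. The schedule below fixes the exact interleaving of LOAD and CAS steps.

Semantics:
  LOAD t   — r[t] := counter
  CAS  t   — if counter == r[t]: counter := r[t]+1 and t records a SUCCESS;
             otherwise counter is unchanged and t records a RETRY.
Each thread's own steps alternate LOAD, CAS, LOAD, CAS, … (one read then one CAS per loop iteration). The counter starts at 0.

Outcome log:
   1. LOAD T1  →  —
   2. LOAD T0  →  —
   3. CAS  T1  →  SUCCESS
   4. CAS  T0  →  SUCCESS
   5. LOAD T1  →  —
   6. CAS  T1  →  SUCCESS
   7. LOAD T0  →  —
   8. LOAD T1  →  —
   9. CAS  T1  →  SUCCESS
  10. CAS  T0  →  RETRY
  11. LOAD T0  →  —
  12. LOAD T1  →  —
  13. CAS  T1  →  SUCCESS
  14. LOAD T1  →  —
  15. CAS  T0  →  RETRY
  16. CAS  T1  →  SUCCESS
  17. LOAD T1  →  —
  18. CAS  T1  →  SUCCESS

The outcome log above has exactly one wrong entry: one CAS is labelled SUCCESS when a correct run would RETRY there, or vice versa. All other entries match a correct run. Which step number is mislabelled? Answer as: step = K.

Re-executing:
[1] T1.load  rd  (counter 0, T1.r 0)
[2] T0.load  rd  (counter 0, T0.r 0)
[3] T1.cas  hit  (counter 1, T1.r 0)
[4] T0.cas  miss  (counter 1, T0.r 0)
[5] T1.load  rd  (counter 1, T1.r 1)
[6] T1.cas  hit  (counter 2, T1.r 1)
[7] T0.load  rd  (counter 2, T0.r 2)
[8] T1.load  rd  (counter 2, T1.r 2)
[9] T1.cas  hit  (counter 3, T1.r 2)
[10] T0.cas  miss  (counter 3, T0.r 2)
[11] T0.load  rd  (counter 3, T0.r 3)
[12] T1.load  rd  (counter 3, T1.r 3)
[13] T1.cas  hit  (counter 4, T1.r 3)
[14] T1.load  rd  (counter 4, T1.r 4)
[15] T0.cas  miss  (counter 4, T0.r 3)
[16] T1.cas  hit  (counter 5, T1.r 4)
[17] T1.load  rd  (counter 5, T1.r 5)
[18] T1.cas  hit  (counter 6, T1.r 5)
Log disagrees first at step 4.

step = 4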